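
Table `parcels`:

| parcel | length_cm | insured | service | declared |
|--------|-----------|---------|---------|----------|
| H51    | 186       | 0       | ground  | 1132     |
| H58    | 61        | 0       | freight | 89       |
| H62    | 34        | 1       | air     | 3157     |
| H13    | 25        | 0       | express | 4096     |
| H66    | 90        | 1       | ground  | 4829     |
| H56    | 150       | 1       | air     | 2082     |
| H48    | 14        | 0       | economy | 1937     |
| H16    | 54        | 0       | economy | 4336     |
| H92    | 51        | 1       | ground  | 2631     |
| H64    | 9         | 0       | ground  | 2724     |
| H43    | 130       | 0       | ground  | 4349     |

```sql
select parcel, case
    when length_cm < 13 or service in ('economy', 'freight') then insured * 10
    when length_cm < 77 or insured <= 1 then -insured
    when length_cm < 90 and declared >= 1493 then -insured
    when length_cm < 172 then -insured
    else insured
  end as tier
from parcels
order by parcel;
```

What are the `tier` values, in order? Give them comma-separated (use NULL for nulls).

0, 0, 0, 0, 0, -1, 0, -1, 0, -1, -1

parcel=H13: length_cm < 77 or insured <= 1 → 0
parcel=H16: length_cm < 13 or service in ('economy', 'freight') → 0
parcel=H43: length_cm < 77 or insured <= 1 → 0
parcel=H48: length_cm < 13 or service in ('economy', 'freight') → 0
parcel=H51: length_cm < 77 or insured <= 1 → 0
parcel=H56: length_cm < 77 or insured <= 1 → -1
parcel=H58: length_cm < 13 or service in ('economy', 'freight') → 0
parcel=H62: length_cm < 77 or insured <= 1 → -1
parcel=H64: length_cm < 13 or service in ('economy', 'freight') → 0
parcel=H66: length_cm < 77 or insured <= 1 → -1
parcel=H92: length_cm < 77 or insured <= 1 → -1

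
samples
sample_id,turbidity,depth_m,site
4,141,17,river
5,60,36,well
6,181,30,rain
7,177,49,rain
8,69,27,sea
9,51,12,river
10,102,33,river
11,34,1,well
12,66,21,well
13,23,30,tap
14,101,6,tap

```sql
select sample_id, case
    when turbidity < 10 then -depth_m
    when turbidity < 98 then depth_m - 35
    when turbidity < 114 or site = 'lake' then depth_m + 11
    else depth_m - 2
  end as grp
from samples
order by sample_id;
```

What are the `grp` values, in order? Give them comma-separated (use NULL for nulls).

sample_id=4: ELSE → 15
sample_id=5: turbidity < 98 → 1
sample_id=6: ELSE → 28
sample_id=7: ELSE → 47
sample_id=8: turbidity < 98 → -8
sample_id=9: turbidity < 98 → -23
sample_id=10: turbidity < 114 or site = 'lake' → 44
sample_id=11: turbidity < 98 → -34
sample_id=12: turbidity < 98 → -14
sample_id=13: turbidity < 98 → -5
sample_id=14: turbidity < 114 or site = 'lake' → 17

15, 1, 28, 47, -8, -23, 44, -34, -14, -5, 17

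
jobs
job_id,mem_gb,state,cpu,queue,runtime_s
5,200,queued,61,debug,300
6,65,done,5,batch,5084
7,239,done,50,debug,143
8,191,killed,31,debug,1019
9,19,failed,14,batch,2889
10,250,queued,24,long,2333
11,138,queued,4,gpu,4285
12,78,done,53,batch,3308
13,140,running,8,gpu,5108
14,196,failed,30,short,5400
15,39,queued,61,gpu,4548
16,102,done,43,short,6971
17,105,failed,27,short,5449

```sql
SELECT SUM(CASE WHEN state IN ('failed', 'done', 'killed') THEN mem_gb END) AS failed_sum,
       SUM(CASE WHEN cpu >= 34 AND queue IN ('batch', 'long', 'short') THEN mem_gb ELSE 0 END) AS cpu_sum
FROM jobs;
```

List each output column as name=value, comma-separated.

[failed_sum: state IN ('failed', 'done', 'killed')]
job_id=5: ✗
job_id=6: ✓ → 65
job_id=7: ✓ → 239
job_id=8: ✓ → 191
job_id=9: ✓ → 19
job_id=10: ✗
job_id=11: ✗
job_id=12: ✓ → 78
job_id=13: ✗
job_id=14: ✓ → 196
job_id=15: ✗
job_id=16: ✓ → 102
job_id=17: ✓ → 105
failed_sum = 65 + 239 + 191 + 19 + 78 + 196 + 102 + 105 = 995
—
[cpu_sum: cpu >= 34 AND queue IN ('batch', 'long', 'short')]
job_id=5: ✗
job_id=6: ✗
job_id=7: ✗
job_id=8: ✗
job_id=9: ✗
job_id=10: ✗
job_id=11: ✗
job_id=12: ✓ → 78
job_id=13: ✗
job_id=14: ✗
job_id=15: ✗
job_id=16: ✓ → 102
job_id=17: ✗
cpu_sum = 78 + 102 = 180

failed_sum=995, cpu_sum=180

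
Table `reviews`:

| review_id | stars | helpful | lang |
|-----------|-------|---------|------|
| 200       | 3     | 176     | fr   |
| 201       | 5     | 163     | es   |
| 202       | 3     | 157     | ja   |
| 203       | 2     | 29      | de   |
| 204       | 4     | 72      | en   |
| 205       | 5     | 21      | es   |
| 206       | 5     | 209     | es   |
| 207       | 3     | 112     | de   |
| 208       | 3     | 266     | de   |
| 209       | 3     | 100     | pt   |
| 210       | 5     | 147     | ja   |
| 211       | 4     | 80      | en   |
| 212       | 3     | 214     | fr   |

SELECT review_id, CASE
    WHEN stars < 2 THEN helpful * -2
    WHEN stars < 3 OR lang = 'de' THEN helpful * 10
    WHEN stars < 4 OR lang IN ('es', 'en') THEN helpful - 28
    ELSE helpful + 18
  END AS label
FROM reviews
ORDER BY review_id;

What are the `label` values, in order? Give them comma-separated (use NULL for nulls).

review_id=200: stars < 4 OR lang IN ('es', 'en') → 148
review_id=201: stars < 4 OR lang IN ('es', 'en') → 135
review_id=202: stars < 4 OR lang IN ('es', 'en') → 129
review_id=203: stars < 3 OR lang = 'de' → 290
review_id=204: stars < 4 OR lang IN ('es', 'en') → 44
review_id=205: stars < 4 OR lang IN ('es', 'en') → -7
review_id=206: stars < 4 OR lang IN ('es', 'en') → 181
review_id=207: stars < 3 OR lang = 'de' → 1120
review_id=208: stars < 3 OR lang = 'de' → 2660
review_id=209: stars < 4 OR lang IN ('es', 'en') → 72
review_id=210: ELSE → 165
review_id=211: stars < 4 OR lang IN ('es', 'en') → 52
review_id=212: stars < 4 OR lang IN ('es', 'en') → 186

148, 135, 129, 290, 44, -7, 181, 1120, 2660, 72, 165, 52, 186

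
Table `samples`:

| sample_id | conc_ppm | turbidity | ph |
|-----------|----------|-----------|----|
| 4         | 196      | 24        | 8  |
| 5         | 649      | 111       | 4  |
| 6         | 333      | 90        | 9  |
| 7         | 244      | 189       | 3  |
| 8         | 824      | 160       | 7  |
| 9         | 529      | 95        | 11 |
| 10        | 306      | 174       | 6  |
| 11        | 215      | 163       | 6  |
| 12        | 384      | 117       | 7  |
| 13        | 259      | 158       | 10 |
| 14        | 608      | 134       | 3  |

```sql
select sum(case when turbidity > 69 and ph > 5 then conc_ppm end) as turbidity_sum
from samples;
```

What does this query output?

sample_id=4: ✗
sample_id=5: ✗
sample_id=6: ✓ → 333
sample_id=7: ✗
sample_id=8: ✓ → 824
sample_id=9: ✓ → 529
sample_id=10: ✓ → 306
sample_id=11: ✓ → 215
sample_id=12: ✓ → 384
sample_id=13: ✓ → 259
sample_id=14: ✗
turbidity_sum = 333 + 824 + 529 + 306 + 215 + 384 + 259 = 2850

2850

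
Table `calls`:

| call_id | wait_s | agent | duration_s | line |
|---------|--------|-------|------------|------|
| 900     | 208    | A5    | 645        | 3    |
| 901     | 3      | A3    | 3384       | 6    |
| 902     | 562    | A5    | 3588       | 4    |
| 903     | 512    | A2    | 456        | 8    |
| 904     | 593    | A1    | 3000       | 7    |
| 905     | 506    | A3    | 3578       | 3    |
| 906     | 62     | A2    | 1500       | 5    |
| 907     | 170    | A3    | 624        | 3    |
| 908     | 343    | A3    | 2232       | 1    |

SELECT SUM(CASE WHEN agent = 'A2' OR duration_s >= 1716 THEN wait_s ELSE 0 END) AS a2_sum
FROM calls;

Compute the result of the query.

2581

call_id=900: ✗
call_id=901: ✓ → 3
call_id=902: ✓ → 562
call_id=903: ✓ → 512
call_id=904: ✓ → 593
call_id=905: ✓ → 506
call_id=906: ✓ → 62
call_id=907: ✗
call_id=908: ✓ → 343
a2_sum = 3 + 562 + 512 + 593 + 506 + 62 + 343 = 2581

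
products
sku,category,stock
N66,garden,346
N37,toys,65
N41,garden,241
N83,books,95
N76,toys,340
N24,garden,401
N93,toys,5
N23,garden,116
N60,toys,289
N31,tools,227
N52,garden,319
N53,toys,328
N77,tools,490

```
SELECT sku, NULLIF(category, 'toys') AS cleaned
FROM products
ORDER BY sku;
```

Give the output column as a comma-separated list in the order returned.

garden, garden, tools, NULL, garden, garden, NULL, NULL, garden, NULL, tools, books, NULL

sku=N23: category=garden vs toys: differ → garden
sku=N24: category=garden vs toys: differ → garden
sku=N31: category=tools vs toys: differ → tools
sku=N37: category=toys vs toys: equal → NULL
sku=N41: category=garden vs toys: differ → garden
sku=N52: category=garden vs toys: differ → garden
sku=N53: category=toys vs toys: equal → NULL
sku=N60: category=toys vs toys: equal → NULL
sku=N66: category=garden vs toys: differ → garden
sku=N76: category=toys vs toys: equal → NULL
sku=N77: category=tools vs toys: differ → tools
sku=N83: category=books vs toys: differ → books
sku=N93: category=toys vs toys: equal → NULL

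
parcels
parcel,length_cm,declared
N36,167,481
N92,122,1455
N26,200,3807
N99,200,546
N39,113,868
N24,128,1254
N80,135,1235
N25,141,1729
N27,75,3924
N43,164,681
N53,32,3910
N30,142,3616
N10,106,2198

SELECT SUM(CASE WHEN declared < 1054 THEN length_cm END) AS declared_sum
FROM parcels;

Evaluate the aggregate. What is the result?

644

parcel=N36: ✓ → 167
parcel=N92: ✗
parcel=N26: ✗
parcel=N99: ✓ → 200
parcel=N39: ✓ → 113
parcel=N24: ✗
parcel=N80: ✗
parcel=N25: ✗
parcel=N27: ✗
parcel=N43: ✓ → 164
parcel=N53: ✗
parcel=N30: ✗
parcel=N10: ✗
declared_sum = 167 + 200 + 113 + 164 = 644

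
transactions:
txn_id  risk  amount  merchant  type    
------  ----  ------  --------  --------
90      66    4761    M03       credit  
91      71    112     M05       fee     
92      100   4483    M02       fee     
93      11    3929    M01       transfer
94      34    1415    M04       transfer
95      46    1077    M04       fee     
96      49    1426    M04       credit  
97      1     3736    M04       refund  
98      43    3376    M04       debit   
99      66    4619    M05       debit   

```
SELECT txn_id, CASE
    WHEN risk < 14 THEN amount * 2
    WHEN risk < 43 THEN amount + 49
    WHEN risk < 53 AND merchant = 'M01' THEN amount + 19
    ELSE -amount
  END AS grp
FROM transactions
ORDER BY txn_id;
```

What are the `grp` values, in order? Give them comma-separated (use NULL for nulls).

-4761, -112, -4483, 7858, 1464, -1077, -1426, 7472, -3376, -4619

txn_id=90: ELSE → -4761
txn_id=91: ELSE → -112
txn_id=92: ELSE → -4483
txn_id=93: risk < 14 → 7858
txn_id=94: risk < 43 → 1464
txn_id=95: ELSE → -1077
txn_id=96: ELSE → -1426
txn_id=97: risk < 14 → 7472
txn_id=98: ELSE → -3376
txn_id=99: ELSE → -4619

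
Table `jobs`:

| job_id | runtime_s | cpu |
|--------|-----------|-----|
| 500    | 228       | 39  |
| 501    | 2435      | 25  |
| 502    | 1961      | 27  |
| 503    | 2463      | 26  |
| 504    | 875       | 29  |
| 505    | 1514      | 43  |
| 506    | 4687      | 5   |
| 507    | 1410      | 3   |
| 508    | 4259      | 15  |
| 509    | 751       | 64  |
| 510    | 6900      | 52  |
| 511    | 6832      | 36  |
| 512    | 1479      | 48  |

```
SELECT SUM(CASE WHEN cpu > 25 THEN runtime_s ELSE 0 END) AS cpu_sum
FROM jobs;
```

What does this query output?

job_id=500: ✓ → 228
job_id=501: ✗
job_id=502: ✓ → 1961
job_id=503: ✓ → 2463
job_id=504: ✓ → 875
job_id=505: ✓ → 1514
job_id=506: ✗
job_id=507: ✗
job_id=508: ✗
job_id=509: ✓ → 751
job_id=510: ✓ → 6900
job_id=511: ✓ → 6832
job_id=512: ✓ → 1479
cpu_sum = 228 + 1961 + 2463 + 875 + 1514 + 751 + 6900 + 6832 + 1479 = 23003

23003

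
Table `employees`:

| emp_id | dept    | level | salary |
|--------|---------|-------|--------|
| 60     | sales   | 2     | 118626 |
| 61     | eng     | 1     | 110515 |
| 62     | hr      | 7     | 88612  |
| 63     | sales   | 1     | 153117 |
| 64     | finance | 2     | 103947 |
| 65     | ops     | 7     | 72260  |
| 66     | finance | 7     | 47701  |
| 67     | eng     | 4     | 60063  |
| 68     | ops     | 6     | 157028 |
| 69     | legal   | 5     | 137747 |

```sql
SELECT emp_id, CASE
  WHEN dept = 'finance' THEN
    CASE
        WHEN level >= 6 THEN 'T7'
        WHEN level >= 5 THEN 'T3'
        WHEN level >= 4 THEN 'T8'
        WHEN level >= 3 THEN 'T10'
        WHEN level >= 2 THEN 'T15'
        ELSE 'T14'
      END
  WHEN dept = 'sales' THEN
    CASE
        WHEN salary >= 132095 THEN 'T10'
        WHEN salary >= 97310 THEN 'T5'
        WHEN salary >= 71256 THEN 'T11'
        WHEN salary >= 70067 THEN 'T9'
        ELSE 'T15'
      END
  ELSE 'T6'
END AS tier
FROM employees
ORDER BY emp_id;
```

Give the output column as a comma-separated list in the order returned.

emp_id=60: dept='sales' → inner[salary >= 97310] → T5
emp_id=61: dept='eng' → outer ELSE → T6
emp_id=62: dept='hr' → outer ELSE → T6
emp_id=63: dept='sales' → inner[salary >= 132095] → T10
emp_id=64: dept='finance' → inner[level >= 2] → T15
emp_id=65: dept='ops' → outer ELSE → T6
emp_id=66: dept='finance' → inner[level >= 6] → T7
emp_id=67: dept='eng' → outer ELSE → T6
emp_id=68: dept='ops' → outer ELSE → T6
emp_id=69: dept='legal' → outer ELSE → T6

T5, T6, T6, T10, T15, T6, T7, T6, T6, T6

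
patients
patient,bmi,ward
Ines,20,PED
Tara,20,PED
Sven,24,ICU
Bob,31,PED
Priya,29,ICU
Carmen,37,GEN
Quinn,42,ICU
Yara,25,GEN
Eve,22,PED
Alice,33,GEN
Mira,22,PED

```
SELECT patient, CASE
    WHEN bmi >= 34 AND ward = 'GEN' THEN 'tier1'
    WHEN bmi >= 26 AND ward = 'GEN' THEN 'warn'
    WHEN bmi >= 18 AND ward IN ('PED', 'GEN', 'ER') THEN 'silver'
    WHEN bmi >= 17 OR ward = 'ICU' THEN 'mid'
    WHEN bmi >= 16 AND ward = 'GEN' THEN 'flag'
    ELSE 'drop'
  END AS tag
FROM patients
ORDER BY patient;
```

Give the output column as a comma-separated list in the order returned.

patient=Alice: bmi >= 26 AND ward = 'GEN' → warn
patient=Bob: bmi >= 18 AND ward IN ('PED', 'GEN', 'ER') → silver
patient=Carmen: bmi >= 34 AND ward = 'GEN' → tier1
patient=Eve: bmi >= 18 AND ward IN ('PED', 'GEN', 'ER') → silver
patient=Ines: bmi >= 18 AND ward IN ('PED', 'GEN', 'ER') → silver
patient=Mira: bmi >= 18 AND ward IN ('PED', 'GEN', 'ER') → silver
patient=Priya: bmi >= 17 OR ward = 'ICU' → mid
patient=Quinn: bmi >= 17 OR ward = 'ICU' → mid
patient=Sven: bmi >= 17 OR ward = 'ICU' → mid
patient=Tara: bmi >= 18 AND ward IN ('PED', 'GEN', 'ER') → silver
patient=Yara: bmi >= 18 AND ward IN ('PED', 'GEN', 'ER') → silver

warn, silver, tier1, silver, silver, silver, mid, mid, mid, silver, silver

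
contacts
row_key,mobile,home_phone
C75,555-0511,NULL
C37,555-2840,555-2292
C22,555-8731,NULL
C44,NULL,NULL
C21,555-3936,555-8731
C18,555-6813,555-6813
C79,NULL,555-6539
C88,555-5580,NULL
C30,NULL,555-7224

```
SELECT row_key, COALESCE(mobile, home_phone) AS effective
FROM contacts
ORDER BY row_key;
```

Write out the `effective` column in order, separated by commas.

row_key=C18: mobile=555-6813 → 555-6813
row_key=C21: mobile=555-3936 → 555-3936
row_key=C22: mobile=555-8731 → 555-8731
row_key=C30: mobile=NULL, home_phone=555-7224 → 555-7224
row_key=C37: mobile=555-2840 → 555-2840
row_key=C44: mobile=NULL, home_phone=NULL (all NULL) → NULL
row_key=C75: mobile=555-0511 → 555-0511
row_key=C79: mobile=NULL, home_phone=555-6539 → 555-6539
row_key=C88: mobile=555-5580 → 555-5580

555-6813, 555-3936, 555-8731, 555-7224, 555-2840, NULL, 555-0511, 555-6539, 555-5580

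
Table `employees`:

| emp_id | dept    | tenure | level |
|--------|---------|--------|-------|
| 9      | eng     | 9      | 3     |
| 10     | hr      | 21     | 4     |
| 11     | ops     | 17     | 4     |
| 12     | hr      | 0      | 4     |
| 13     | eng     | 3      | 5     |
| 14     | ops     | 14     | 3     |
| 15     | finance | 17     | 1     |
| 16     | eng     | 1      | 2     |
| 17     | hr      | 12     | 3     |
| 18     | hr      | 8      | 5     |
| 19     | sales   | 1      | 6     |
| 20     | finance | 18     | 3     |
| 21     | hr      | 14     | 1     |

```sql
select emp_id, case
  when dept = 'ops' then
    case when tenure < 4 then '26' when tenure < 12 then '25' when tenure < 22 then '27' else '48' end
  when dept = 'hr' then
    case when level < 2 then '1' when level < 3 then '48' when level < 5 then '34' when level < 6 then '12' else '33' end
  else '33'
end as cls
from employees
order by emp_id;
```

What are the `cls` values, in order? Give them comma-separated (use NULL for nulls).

emp_id=9: dept='eng' → outer ELSE → 33
emp_id=10: dept='hr' → inner[level < 5] → 34
emp_id=11: dept='ops' → inner[tenure < 22] → 27
emp_id=12: dept='hr' → inner[level < 5] → 34
emp_id=13: dept='eng' → outer ELSE → 33
emp_id=14: dept='ops' → inner[tenure < 22] → 27
emp_id=15: dept='finance' → outer ELSE → 33
emp_id=16: dept='eng' → outer ELSE → 33
emp_id=17: dept='hr' → inner[level < 5] → 34
emp_id=18: dept='hr' → inner[level < 6] → 12
emp_id=19: dept='sales' → outer ELSE → 33
emp_id=20: dept='finance' → outer ELSE → 33
emp_id=21: dept='hr' → inner[level < 2] → 1

33, 34, 27, 34, 33, 27, 33, 33, 34, 12, 33, 33, 1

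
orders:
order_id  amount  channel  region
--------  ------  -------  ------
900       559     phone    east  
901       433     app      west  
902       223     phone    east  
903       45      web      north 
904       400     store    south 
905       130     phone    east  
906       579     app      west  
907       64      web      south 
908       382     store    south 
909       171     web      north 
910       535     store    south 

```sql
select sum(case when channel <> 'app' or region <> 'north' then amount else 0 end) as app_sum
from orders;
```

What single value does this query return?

3521

order_id=900: ✓ → 559
order_id=901: ✓ → 433
order_id=902: ✓ → 223
order_id=903: ✓ → 45
order_id=904: ✓ → 400
order_id=905: ✓ → 130
order_id=906: ✓ → 579
order_id=907: ✓ → 64
order_id=908: ✓ → 382
order_id=909: ✓ → 171
order_id=910: ✓ → 535
app_sum = 559 + 433 + 223 + 45 + 400 + 130 + 579 + 64 + 382 + 171 + 535 = 3521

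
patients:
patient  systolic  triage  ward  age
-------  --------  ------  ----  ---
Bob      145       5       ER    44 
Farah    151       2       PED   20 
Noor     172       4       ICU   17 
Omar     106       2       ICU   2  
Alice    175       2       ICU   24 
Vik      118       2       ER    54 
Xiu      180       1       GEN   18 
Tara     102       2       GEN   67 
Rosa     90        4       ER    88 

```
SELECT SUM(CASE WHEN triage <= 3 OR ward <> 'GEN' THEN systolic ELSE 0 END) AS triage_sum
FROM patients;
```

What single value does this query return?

1239

patient=Bob: ✓ → 145
patient=Farah: ✓ → 151
patient=Noor: ✓ → 172
patient=Omar: ✓ → 106
patient=Alice: ✓ → 175
patient=Vik: ✓ → 118
patient=Xiu: ✓ → 180
patient=Tara: ✓ → 102
patient=Rosa: ✓ → 90
triage_sum = 145 + 151 + 172 + 106 + 175 + 118 + 180 + 102 + 90 = 1239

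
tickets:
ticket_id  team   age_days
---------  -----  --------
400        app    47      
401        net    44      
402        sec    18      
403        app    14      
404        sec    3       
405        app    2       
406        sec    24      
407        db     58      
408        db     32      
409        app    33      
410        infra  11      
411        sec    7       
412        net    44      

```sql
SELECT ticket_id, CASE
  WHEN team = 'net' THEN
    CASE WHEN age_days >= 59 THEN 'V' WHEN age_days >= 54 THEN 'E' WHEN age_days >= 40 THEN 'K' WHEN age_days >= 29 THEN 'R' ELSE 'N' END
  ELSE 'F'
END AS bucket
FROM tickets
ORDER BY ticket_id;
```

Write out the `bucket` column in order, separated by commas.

F, K, F, F, F, F, F, F, F, F, F, F, K

ticket_id=400: team='app' → outer ELSE → F
ticket_id=401: team='net' → inner[age_days >= 40] → K
ticket_id=402: team='sec' → outer ELSE → F
ticket_id=403: team='app' → outer ELSE → F
ticket_id=404: team='sec' → outer ELSE → F
ticket_id=405: team='app' → outer ELSE → F
ticket_id=406: team='sec' → outer ELSE → F
ticket_id=407: team='db' → outer ELSE → F
ticket_id=408: team='db' → outer ELSE → F
ticket_id=409: team='app' → outer ELSE → F
ticket_id=410: team='infra' → outer ELSE → F
ticket_id=411: team='sec' → outer ELSE → F
ticket_id=412: team='net' → inner[age_days >= 40] → K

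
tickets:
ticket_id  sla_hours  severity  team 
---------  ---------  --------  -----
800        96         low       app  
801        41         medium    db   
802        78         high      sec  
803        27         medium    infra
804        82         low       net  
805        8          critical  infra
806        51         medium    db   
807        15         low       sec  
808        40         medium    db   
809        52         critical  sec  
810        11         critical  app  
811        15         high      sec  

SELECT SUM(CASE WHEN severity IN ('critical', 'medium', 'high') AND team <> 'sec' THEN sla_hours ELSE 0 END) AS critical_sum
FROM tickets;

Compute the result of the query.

178

ticket_id=800: ✗
ticket_id=801: ✓ → 41
ticket_id=802: ✗
ticket_id=803: ✓ → 27
ticket_id=804: ✗
ticket_id=805: ✓ → 8
ticket_id=806: ✓ → 51
ticket_id=807: ✗
ticket_id=808: ✓ → 40
ticket_id=809: ✗
ticket_id=810: ✓ → 11
ticket_id=811: ✗
critical_sum = 41 + 27 + 8 + 51 + 40 + 11 = 178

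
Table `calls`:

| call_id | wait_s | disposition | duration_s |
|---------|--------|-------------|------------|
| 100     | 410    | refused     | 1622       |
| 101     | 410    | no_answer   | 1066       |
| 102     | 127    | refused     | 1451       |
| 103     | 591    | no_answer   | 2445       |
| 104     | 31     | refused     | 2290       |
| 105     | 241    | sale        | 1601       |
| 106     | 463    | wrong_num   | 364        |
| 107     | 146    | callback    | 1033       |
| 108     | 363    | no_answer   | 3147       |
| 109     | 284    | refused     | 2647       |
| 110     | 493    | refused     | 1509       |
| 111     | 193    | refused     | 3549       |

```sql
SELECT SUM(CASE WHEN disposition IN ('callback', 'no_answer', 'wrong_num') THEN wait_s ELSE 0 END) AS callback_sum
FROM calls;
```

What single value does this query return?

1973

call_id=100: ✗
call_id=101: ✓ → 410
call_id=102: ✗
call_id=103: ✓ → 591
call_id=104: ✗
call_id=105: ✗
call_id=106: ✓ → 463
call_id=107: ✓ → 146
call_id=108: ✓ → 363
call_id=109: ✗
call_id=110: ✗
call_id=111: ✗
callback_sum = 410 + 591 + 463 + 146 + 363 = 1973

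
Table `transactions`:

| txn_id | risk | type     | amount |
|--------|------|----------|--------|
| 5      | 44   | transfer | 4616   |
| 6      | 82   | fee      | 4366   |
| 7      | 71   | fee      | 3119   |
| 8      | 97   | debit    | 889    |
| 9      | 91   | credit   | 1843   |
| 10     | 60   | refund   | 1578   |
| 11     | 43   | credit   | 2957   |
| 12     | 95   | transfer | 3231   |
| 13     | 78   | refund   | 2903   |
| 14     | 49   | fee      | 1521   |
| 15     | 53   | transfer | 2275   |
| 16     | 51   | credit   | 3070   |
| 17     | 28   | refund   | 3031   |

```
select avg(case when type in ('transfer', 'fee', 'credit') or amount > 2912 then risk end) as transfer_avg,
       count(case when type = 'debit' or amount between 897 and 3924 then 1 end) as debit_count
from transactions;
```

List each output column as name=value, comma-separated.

transfer_avg=60.7, debit_count=11

[transfer_avg: type in ('transfer', 'fee', 'credit') or amount > 2912]
txn_id=5: ✓ → 44
txn_id=6: ✓ → 82
txn_id=7: ✓ → 71
txn_id=8: ✗
txn_id=9: ✓ → 91
txn_id=10: ✗
txn_id=11: ✓ → 43
txn_id=12: ✓ → 95
txn_id=13: ✗
txn_id=14: ✓ → 49
txn_id=15: ✓ → 53
txn_id=16: ✓ → 51
txn_id=17: ✓ → 28
transfer_avg = (44 + 82 + 71 + 91 + 43 + 95 + 49 + 53 + 51 + 28) / 10 = 60.7
—
[debit_count: type = 'debit' or amount between 897 and 3924]
txn_id=5: ✗
txn_id=6: ✗
txn_id=7: ✓ → 1
txn_id=8: ✓ → 1
txn_id=9: ✓ → 1
txn_id=10: ✓ → 1
txn_id=11: ✓ → 1
txn_id=12: ✓ → 1
txn_id=13: ✓ → 1
txn_id=14: ✓ → 1
txn_id=15: ✓ → 1
txn_id=16: ✓ → 1
txn_id=17: ✓ → 1
debit_count = COUNT(1, 1, 1, 1, 1, 1, 1, 1, 1, 1, 1) = 11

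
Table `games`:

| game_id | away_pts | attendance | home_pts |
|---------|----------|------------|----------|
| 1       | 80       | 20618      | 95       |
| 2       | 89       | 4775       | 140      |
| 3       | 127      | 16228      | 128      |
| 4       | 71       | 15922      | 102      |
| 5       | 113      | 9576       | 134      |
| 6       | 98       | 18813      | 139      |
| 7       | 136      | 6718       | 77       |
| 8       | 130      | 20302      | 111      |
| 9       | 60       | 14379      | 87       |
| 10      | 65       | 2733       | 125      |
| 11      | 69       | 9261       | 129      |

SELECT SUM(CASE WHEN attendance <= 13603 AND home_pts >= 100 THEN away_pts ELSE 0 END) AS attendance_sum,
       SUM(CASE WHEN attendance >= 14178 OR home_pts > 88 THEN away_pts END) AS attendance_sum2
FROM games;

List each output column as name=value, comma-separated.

attendance_sum=336, attendance_sum2=902

[attendance_sum: attendance <= 13603 AND home_pts >= 100]
game_id=1: ✗
game_id=2: ✓ → 89
game_id=3: ✗
game_id=4: ✗
game_id=5: ✓ → 113
game_id=6: ✗
game_id=7: ✗
game_id=8: ✗
game_id=9: ✗
game_id=10: ✓ → 65
game_id=11: ✓ → 69
attendance_sum = 89 + 113 + 65 + 69 = 336
—
[attendance_sum2: attendance >= 14178 OR home_pts > 88]
game_id=1: ✓ → 80
game_id=2: ✓ → 89
game_id=3: ✓ → 127
game_id=4: ✓ → 71
game_id=5: ✓ → 113
game_id=6: ✓ → 98
game_id=7: ✗
game_id=8: ✓ → 130
game_id=9: ✓ → 60
game_id=10: ✓ → 65
game_id=11: ✓ → 69
attendance_sum2 = 80 + 89 + 127 + 71 + 113 + 98 + 130 + 60 + 65 + 69 = 902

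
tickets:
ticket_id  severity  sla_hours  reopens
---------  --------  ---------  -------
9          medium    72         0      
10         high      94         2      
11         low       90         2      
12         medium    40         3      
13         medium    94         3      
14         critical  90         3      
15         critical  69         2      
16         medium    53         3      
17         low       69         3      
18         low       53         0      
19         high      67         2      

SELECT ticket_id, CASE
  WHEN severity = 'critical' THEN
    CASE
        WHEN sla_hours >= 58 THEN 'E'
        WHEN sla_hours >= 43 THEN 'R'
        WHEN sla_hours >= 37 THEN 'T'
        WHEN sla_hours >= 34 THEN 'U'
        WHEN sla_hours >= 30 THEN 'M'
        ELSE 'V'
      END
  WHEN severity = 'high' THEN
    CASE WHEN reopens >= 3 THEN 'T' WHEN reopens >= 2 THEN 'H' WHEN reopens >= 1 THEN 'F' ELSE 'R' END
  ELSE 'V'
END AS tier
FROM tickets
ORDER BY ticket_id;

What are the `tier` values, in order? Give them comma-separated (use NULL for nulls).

ticket_id=9: severity='medium' → outer ELSE → V
ticket_id=10: severity='high' → inner[reopens >= 2] → H
ticket_id=11: severity='low' → outer ELSE → V
ticket_id=12: severity='medium' → outer ELSE → V
ticket_id=13: severity='medium' → outer ELSE → V
ticket_id=14: severity='critical' → inner[sla_hours >= 58] → E
ticket_id=15: severity='critical' → inner[sla_hours >= 58] → E
ticket_id=16: severity='medium' → outer ELSE → V
ticket_id=17: severity='low' → outer ELSE → V
ticket_id=18: severity='low' → outer ELSE → V
ticket_id=19: severity='high' → inner[reopens >= 2] → H

V, H, V, V, V, E, E, V, V, V, H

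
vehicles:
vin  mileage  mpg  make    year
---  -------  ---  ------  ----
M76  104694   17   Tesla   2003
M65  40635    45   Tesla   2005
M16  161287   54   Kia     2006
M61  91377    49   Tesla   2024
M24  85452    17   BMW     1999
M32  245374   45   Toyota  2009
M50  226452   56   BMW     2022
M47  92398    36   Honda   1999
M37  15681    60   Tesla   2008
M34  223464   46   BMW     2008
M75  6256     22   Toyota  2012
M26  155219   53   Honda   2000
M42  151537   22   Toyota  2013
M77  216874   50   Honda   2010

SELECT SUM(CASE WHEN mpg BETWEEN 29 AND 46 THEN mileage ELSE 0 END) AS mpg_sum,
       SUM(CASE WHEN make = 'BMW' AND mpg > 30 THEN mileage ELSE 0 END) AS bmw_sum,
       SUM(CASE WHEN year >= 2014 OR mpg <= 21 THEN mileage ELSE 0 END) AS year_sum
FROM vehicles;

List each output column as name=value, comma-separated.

mpg_sum=601871, bmw_sum=449916, year_sum=507975

[mpg_sum: mpg BETWEEN 29 AND 46]
vin=M76: ✗
vin=M65: ✓ → 40635
vin=M16: ✗
vin=M61: ✗
vin=M24: ✗
vin=M32: ✓ → 245374
vin=M50: ✗
vin=M47: ✓ → 92398
vin=M37: ✗
vin=M34: ✓ → 223464
vin=M75: ✗
vin=M26: ✗
vin=M42: ✗
vin=M77: ✗
mpg_sum = 40635 + 245374 + 92398 + 223464 = 601871
—
[bmw_sum: make = 'BMW' AND mpg > 30]
vin=M76: ✗
vin=M65: ✗
vin=M16: ✗
vin=M61: ✗
vin=M24: ✗
vin=M32: ✗
vin=M50: ✓ → 226452
vin=M47: ✗
vin=M37: ✗
vin=M34: ✓ → 223464
vin=M75: ✗
vin=M26: ✗
vin=M42: ✗
vin=M77: ✗
bmw_sum = 226452 + 223464 = 449916
—
[year_sum: year >= 2014 OR mpg <= 21]
vin=M76: ✓ → 104694
vin=M65: ✗
vin=M16: ✗
vin=M61: ✓ → 91377
vin=M24: ✓ → 85452
vin=M32: ✗
vin=M50: ✓ → 226452
vin=M47: ✗
vin=M37: ✗
vin=M34: ✗
vin=M75: ✗
vin=M26: ✗
vin=M42: ✗
vin=M77: ✗
year_sum = 104694 + 91377 + 85452 + 226452 = 507975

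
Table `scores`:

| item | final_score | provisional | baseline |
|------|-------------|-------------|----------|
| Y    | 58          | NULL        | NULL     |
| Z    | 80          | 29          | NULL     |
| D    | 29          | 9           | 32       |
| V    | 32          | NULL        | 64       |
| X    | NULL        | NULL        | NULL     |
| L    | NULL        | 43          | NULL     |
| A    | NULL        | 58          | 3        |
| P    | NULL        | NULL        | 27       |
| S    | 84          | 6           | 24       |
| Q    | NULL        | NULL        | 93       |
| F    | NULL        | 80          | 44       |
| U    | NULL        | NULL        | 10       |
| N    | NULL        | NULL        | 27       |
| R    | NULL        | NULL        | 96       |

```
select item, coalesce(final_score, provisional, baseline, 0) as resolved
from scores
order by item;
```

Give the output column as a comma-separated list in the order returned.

58, 29, 80, 43, 27, 27, 93, 96, 84, 10, 32, 0, 58, 80

item=A: final_score=NULL, provisional=58 → 58
item=D: final_score=29 → 29
item=F: final_score=NULL, provisional=80 → 80
item=L: final_score=NULL, provisional=43 → 43
item=N: final_score=NULL, provisional=NULL, baseline=27 → 27
item=P: final_score=NULL, provisional=NULL, baseline=27 → 27
item=Q: final_score=NULL, provisional=NULL, baseline=93 → 93
item=R: final_score=NULL, provisional=NULL, baseline=96 → 96
item=S: final_score=84 → 84
item=U: final_score=NULL, provisional=NULL, baseline=10 → 10
item=V: final_score=32 → 32
item=X: final_score=NULL, provisional=NULL, baseline=NULL, → literal 0 → 0
item=Y: final_score=58 → 58
item=Z: final_score=80 → 80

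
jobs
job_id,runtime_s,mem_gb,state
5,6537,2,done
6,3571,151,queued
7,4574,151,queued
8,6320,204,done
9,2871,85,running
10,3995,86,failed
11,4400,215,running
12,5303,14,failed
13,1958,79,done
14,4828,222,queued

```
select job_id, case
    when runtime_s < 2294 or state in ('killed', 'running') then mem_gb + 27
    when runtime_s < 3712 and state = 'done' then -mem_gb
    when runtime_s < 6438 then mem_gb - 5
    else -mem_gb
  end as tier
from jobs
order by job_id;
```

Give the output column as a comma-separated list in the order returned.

-2, 146, 146, 199, 112, 81, 242, 9, 106, 217

job_id=5: ELSE → -2
job_id=6: runtime_s < 6438 → 146
job_id=7: runtime_s < 6438 → 146
job_id=8: runtime_s < 6438 → 199
job_id=9: runtime_s < 2294 or state in ('killed', 'running') → 112
job_id=10: runtime_s < 6438 → 81
job_id=11: runtime_s < 2294 or state in ('killed', 'running') → 242
job_id=12: runtime_s < 6438 → 9
job_id=13: runtime_s < 2294 or state in ('killed', 'running') → 106
job_id=14: runtime_s < 6438 → 217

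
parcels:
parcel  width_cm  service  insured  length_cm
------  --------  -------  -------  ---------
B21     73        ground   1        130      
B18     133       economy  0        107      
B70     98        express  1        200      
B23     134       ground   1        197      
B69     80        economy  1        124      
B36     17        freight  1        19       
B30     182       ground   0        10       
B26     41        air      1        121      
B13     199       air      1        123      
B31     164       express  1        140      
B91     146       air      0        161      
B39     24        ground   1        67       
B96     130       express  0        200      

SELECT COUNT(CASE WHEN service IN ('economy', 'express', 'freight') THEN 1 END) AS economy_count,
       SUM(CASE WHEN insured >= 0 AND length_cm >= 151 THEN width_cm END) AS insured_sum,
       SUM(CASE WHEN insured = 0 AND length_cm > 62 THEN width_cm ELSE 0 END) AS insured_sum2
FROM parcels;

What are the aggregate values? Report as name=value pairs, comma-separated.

economy_count=6, insured_sum=508, insured_sum2=409

[economy_count: service IN ('economy', 'express', 'freight')]
parcel=B21: ✗
parcel=B18: ✓ → 1
parcel=B70: ✓ → 1
parcel=B23: ✗
parcel=B69: ✓ → 1
parcel=B36: ✓ → 1
parcel=B30: ✗
parcel=B26: ✗
parcel=B13: ✗
parcel=B31: ✓ → 1
parcel=B91: ✗
parcel=B39: ✗
parcel=B96: ✓ → 1
economy_count = COUNT(1, 1, 1, 1, 1, 1) = 6
—
[insured_sum: insured >= 0 AND length_cm >= 151]
parcel=B21: ✗
parcel=B18: ✗
parcel=B70: ✓ → 98
parcel=B23: ✓ → 134
parcel=B69: ✗
parcel=B36: ✗
parcel=B30: ✗
parcel=B26: ✗
parcel=B13: ✗
parcel=B31: ✗
parcel=B91: ✓ → 146
parcel=B39: ✗
parcel=B96: ✓ → 130
insured_sum = 98 + 134 + 146 + 130 = 508
—
[insured_sum2: insured = 0 AND length_cm > 62]
parcel=B21: ✗
parcel=B18: ✓ → 133
parcel=B70: ✗
parcel=B23: ✗
parcel=B69: ✗
parcel=B36: ✗
parcel=B30: ✗
parcel=B26: ✗
parcel=B13: ✗
parcel=B31: ✗
parcel=B91: ✓ → 146
parcel=B39: ✗
parcel=B96: ✓ → 130
insured_sum2 = 133 + 146 + 130 = 409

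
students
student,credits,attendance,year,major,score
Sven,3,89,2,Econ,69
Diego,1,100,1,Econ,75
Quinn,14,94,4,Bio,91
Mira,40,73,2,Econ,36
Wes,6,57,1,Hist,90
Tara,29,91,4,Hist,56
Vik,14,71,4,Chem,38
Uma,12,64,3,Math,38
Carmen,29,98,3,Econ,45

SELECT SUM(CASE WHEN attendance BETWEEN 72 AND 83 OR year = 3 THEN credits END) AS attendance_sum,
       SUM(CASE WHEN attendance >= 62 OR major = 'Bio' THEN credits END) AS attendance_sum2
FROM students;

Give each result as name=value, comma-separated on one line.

attendance_sum=81, attendance_sum2=142

[attendance_sum: attendance BETWEEN 72 AND 83 OR year = 3]
student=Sven: ✗
student=Diego: ✗
student=Quinn: ✗
student=Mira: ✓ → 40
student=Wes: ✗
student=Tara: ✗
student=Vik: ✗
student=Uma: ✓ → 12
student=Carmen: ✓ → 29
attendance_sum = 40 + 12 + 29 = 81
—
[attendance_sum2: attendance >= 62 OR major = 'Bio']
student=Sven: ✓ → 3
student=Diego: ✓ → 1
student=Quinn: ✓ → 14
student=Mira: ✓ → 40
student=Wes: ✗
student=Tara: ✓ → 29
student=Vik: ✓ → 14
student=Uma: ✓ → 12
student=Carmen: ✓ → 29
attendance_sum2 = 3 + 1 + 14 + 40 + 29 + 14 + 12 + 29 = 142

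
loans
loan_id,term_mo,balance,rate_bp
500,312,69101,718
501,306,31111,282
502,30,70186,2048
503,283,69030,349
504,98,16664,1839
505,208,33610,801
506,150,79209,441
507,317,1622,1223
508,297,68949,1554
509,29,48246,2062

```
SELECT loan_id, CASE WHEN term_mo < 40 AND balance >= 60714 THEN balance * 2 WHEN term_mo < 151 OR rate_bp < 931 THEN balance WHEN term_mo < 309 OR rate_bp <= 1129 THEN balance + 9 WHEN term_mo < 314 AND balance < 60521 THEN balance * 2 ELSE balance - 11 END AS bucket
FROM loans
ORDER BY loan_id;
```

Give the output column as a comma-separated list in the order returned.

loan_id=500: term_mo < 151 OR rate_bp < 931 → 69101
loan_id=501: term_mo < 151 OR rate_bp < 931 → 31111
loan_id=502: term_mo < 40 AND balance >= 60714 → 140372
loan_id=503: term_mo < 151 OR rate_bp < 931 → 69030
loan_id=504: term_mo < 151 OR rate_bp < 931 → 16664
loan_id=505: term_mo < 151 OR rate_bp < 931 → 33610
loan_id=506: term_mo < 151 OR rate_bp < 931 → 79209
loan_id=507: ELSE → 1611
loan_id=508: term_mo < 309 OR rate_bp <= 1129 → 68958
loan_id=509: term_mo < 151 OR rate_bp < 931 → 48246

69101, 31111, 140372, 69030, 16664, 33610, 79209, 1611, 68958, 48246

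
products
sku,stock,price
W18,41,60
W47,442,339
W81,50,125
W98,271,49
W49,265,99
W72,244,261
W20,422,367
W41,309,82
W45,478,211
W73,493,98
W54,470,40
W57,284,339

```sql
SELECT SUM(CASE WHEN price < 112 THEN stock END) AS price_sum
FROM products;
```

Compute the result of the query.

sku=W18: ✓ → 41
sku=W47: ✗
sku=W81: ✗
sku=W98: ✓ → 271
sku=W49: ✓ → 265
sku=W72: ✗
sku=W20: ✗
sku=W41: ✓ → 309
sku=W45: ✗
sku=W73: ✓ → 493
sku=W54: ✓ → 470
sku=W57: ✗
price_sum = 41 + 271 + 265 + 309 + 493 + 470 = 1849

1849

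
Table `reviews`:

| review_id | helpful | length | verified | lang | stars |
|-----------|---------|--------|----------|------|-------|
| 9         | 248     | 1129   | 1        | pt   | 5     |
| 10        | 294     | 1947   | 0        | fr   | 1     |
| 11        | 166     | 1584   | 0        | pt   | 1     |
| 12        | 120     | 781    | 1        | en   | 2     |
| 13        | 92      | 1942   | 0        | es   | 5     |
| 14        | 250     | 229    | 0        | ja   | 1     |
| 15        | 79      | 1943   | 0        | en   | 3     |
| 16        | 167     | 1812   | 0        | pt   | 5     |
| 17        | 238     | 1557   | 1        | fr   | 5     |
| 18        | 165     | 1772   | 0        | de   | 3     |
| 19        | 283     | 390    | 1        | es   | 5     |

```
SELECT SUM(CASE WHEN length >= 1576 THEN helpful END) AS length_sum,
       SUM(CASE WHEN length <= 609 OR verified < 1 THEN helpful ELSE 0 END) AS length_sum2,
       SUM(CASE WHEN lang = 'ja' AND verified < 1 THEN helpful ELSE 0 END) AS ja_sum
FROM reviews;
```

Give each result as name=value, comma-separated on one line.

length_sum=963, length_sum2=1496, ja_sum=250

[length_sum: length >= 1576]
review_id=9: ✗
review_id=10: ✓ → 294
review_id=11: ✓ → 166
review_id=12: ✗
review_id=13: ✓ → 92
review_id=14: ✗
review_id=15: ✓ → 79
review_id=16: ✓ → 167
review_id=17: ✗
review_id=18: ✓ → 165
review_id=19: ✗
length_sum = 294 + 166 + 92 + 79 + 167 + 165 = 963
—
[length_sum2: length <= 609 OR verified < 1]
review_id=9: ✗
review_id=10: ✓ → 294
review_id=11: ✓ → 166
review_id=12: ✗
review_id=13: ✓ → 92
review_id=14: ✓ → 250
review_id=15: ✓ → 79
review_id=16: ✓ → 167
review_id=17: ✗
review_id=18: ✓ → 165
review_id=19: ✓ → 283
length_sum2 = 294 + 166 + 92 + 250 + 79 + 167 + 165 + 283 = 1496
—
[ja_sum: lang = 'ja' AND verified < 1]
review_id=9: ✗
review_id=10: ✗
review_id=11: ✗
review_id=12: ✗
review_id=13: ✗
review_id=14: ✓ → 250
review_id=15: ✗
review_id=16: ✗
review_id=17: ✗
review_id=18: ✗
review_id=19: ✗
ja_sum = 250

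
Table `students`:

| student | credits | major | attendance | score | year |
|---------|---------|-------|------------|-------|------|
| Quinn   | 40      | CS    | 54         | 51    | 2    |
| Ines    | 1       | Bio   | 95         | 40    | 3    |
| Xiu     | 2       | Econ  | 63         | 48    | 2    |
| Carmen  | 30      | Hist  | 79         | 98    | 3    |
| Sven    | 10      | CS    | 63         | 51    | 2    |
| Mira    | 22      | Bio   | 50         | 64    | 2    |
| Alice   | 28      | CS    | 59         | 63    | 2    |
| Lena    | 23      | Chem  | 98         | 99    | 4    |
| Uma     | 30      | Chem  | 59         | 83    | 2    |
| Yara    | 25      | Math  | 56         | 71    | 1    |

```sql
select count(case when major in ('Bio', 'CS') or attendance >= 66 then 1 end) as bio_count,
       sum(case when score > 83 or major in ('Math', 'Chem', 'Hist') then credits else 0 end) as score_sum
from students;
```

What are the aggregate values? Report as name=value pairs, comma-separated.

[bio_count: major in ('Bio', 'CS') or attendance >= 66]
student=Quinn: ✓ → 1
student=Ines: ✓ → 1
student=Xiu: ✗
student=Carmen: ✓ → 1
student=Sven: ✓ → 1
student=Mira: ✓ → 1
student=Alice: ✓ → 1
student=Lena: ✓ → 1
student=Uma: ✗
student=Yara: ✗
bio_count = COUNT(1, 1, 1, 1, 1, 1, 1) = 7
—
[score_sum: score > 83 or major in ('Math', 'Chem', 'Hist')]
student=Quinn: ✗
student=Ines: ✗
student=Xiu: ✗
student=Carmen: ✓ → 30
student=Sven: ✗
student=Mira: ✗
student=Alice: ✗
student=Lena: ✓ → 23
student=Uma: ✓ → 30
student=Yara: ✓ → 25
score_sum = 30 + 23 + 30 + 25 = 108

bio_count=7, score_sum=108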